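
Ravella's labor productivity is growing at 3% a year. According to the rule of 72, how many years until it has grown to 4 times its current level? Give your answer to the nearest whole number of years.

≈ 48 years

One doubling takes 72/3 = 24.00 years.
4× is 2 doublings, so 2 × 24.00 ≈ 48 years.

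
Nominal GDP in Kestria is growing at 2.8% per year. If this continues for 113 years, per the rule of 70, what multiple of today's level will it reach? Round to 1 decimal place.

about 22.9 times

Doubling time ≈ 70/2.8 = 25.00 years.
113 years / 25.00 ≈ 4.52 doublings → factor 2^4.52 ≈ 22.9.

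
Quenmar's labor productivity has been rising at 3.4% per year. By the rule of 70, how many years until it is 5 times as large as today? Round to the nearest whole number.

≈ 48 years

Doubling time ≈ 70/3.4 = 20.59 years.
5× is log₂ 5 ≈ 2.32 doublings, so ≈ 2.32 × 20.59 = 48 years.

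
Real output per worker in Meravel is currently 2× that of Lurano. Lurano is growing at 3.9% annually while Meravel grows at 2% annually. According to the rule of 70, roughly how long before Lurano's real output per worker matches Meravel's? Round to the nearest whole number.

37 years

What matters is the difference: 1.9 pp.
Rule of 70 on the gap: the ratio halves every 70/1.9 ≈ 36.84 years.
A 2× gap closes after 1 halving: 1 × 36.84 ≈ 37 years.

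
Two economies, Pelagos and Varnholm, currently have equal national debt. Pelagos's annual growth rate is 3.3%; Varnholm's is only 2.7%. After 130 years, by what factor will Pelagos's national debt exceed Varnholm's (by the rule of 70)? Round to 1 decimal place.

≈ 2.2 times

Rate gap = 3.3% − 2.7% = 0.6 points.
The ratio doubles every 70/0.6 ≈ 116.67 years.
130/116.67 ≈ 1.11 doublings → ratio ≈ 2^1.11 ≈ 2.2.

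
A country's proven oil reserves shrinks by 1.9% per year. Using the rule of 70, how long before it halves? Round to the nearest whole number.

The rule works in reverse for decay: 70/1.9 ≈ 36.84 years to halve.

37 years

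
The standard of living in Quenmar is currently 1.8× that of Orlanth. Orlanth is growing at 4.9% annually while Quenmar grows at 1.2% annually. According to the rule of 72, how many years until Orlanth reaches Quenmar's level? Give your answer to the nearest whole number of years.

The growth-rate gap is 4.9% − 1.2% = 3.7 percentage points.
So the ratio between them halves every 72/3.7 ≈ 19.46 years.
A 1.8× gap takes log₂(1.8) ≈ 0.85 halvings to close: 0.85 × 19.46 ≈ 17 years.

17 years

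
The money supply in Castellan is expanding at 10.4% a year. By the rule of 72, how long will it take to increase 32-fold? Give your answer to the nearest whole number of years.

around 35 years

Doubling time ≈ 72/10.4 = 6.92 years.
32 = 2^5, so 5 doublings → 35 years.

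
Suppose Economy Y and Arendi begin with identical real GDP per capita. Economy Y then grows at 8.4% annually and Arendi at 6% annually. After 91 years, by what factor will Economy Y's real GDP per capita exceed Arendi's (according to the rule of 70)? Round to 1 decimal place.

Economy Y pulls ahead at 2.4 pp per year, so the ratio doubles every 70/2.4 ≈ 29.17 years.
In 91 years that's 3.12 doublings: 2^3.12 ≈ 8.7.

around 8.7 times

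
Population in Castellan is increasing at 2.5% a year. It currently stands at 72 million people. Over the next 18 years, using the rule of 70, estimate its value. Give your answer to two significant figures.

around 110 million people

It doubles every 70/2.5 ≈ 28.00 years, so 18 years is 0.64 doublings.
2^0.64 ≈ 1.56; 72 × 1.56 ≈ 110 million people.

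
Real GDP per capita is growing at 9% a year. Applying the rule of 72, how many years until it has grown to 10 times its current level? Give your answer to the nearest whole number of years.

Doubling time ≈ 72/9 = 8.00 years.
Reaching 10× takes log₂(10) ≈ 3.32 doublings.
3.32 × 8.00 ≈ 27 years.

≈ 27 years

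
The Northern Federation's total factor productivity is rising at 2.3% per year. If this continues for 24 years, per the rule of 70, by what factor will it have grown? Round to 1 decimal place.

1.7 times

Doubles every ≈ 30.43 years (70/2.3).
24 years is 0.79 doublings; 2^0.79 ≈ 1.7×.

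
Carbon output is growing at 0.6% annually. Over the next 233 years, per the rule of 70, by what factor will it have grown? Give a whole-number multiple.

Doubling time ≈ 70/0.6 = 116.67 years.
233/116.67 ≈ 2 doublings, so about 2^2 = 4×.

about 4 times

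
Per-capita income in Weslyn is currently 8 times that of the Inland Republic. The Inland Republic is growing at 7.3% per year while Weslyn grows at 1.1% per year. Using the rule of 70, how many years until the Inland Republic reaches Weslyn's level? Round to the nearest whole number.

the Inland Republic gains on Weslyn at 7.3% − 1.1% = 6.2 points a year.
At that relative rate the gap halves every 70/6.2 ≈ 11.29 years.
An 8 times gap closes after 3 halvings: 3 × 11.29 ≈ 34 years.

roughly 34 years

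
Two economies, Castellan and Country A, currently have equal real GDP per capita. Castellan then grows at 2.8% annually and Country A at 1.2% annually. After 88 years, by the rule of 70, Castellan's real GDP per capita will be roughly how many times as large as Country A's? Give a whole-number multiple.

Only the 1.6-point difference matters.
70/1.6 ≈ 43.75 years per doubling of the ratio; 88 years gives 2.01 doublings, so ≈ 4×.

approximately 4 times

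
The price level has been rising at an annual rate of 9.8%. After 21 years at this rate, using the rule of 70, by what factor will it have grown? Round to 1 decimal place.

Doubling time ≈ 70/9.8 = 7.14 years.
21 years / 7.14 ≈ 2.94 doublings → factor 2^2.94 ≈ 7.7.

≈ 7.7 times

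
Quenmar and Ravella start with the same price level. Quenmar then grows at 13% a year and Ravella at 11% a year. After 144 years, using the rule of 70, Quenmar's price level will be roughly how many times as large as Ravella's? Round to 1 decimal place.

Rate gap = 13% − 11% = 2 points.
The ratio doubles every 70/2 ≈ 35.00 years.
144/35.00 ≈ 4.11 doublings → ratio ≈ 2^4.11 ≈ 17.3.

17.3 times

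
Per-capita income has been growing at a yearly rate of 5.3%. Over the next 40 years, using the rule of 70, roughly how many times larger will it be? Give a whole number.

70/5.3 ≈ 13.21 years per doubling.
40 years fits 3 doublings: 2^3 = 8.

about 8 times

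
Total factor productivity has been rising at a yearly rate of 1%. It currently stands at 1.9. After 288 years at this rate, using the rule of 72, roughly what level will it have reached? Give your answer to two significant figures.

Doubling time ≈ 72/1 = 72.00 years.
288 years is 288/72.00 ≈ 4.00 doublings, a factor of 2^4.00 ≈ 16.00.
1.9 × 16.00 ≈ 30.

≈ 30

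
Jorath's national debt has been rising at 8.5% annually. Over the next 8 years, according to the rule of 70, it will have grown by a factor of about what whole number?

approximately 2 times

At 8.5% one doubling takes ≈ 8.24 years; 8 years is 1 of them, so ×2.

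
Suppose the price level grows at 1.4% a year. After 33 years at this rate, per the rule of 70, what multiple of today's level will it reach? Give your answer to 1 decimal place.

approximately 1.6 times

Doubling time ≈ 70/1.4 = 50.00 years.
33 years / 50.00 ≈ 0.66 doublings → factor 2^0.66 ≈ 1.6.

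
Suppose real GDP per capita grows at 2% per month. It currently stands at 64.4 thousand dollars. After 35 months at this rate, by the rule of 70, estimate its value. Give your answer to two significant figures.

around 130 thousand dollars

It doubles every 70/2 ≈ 35.00 months, so 35 months is 1.00 doublings.
2^1.00 ≈ 2.00; 64.4 × 2.00 ≈ 130 thousand dollars.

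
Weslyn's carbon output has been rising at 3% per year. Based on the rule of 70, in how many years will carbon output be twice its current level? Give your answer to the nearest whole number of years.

≈ 23 years

70/3 ≈ 23.33, so it doubles roughly every 23 years.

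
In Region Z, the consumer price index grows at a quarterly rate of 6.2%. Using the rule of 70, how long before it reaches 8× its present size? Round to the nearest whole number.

Doubling time ≈ 70/6.2 = 11.29 quarters.
8× is 3 doublings, so 3 × 11.29 ≈ 34 quarters.

34 quarters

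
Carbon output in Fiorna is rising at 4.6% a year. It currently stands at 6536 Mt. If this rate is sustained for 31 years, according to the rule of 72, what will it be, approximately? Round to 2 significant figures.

Doubling time ≈ 72/4.6 = 15.65 years.
31 years is 31/15.65 ≈ 1.98 doublings, a factor of 2^1.98 ≈ 3.94.
6536 × 3.94 ≈ 26000 Mt.

about 26000 Mt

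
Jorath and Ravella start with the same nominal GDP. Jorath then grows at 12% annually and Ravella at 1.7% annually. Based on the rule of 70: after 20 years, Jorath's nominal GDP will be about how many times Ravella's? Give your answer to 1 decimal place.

approximately 7.7 times

Jorath pulls ahead at 10.3 pp per year, so the ratio doubles every 70/10.3 ≈ 6.80 years.
In 20 years that's 2.94 doublings: 2^2.94 ≈ 7.7.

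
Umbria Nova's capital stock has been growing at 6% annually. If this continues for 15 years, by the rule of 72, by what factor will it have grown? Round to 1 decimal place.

Doubling time ≈ 72/6 = 12.00 years.
15 years / 12.00 ≈ 1.25 doublings → factor 2^1.25 ≈ 2.4.

about 2.4 times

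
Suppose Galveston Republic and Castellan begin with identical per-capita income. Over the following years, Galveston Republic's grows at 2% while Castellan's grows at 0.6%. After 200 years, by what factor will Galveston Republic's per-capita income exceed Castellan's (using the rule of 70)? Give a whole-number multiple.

Rate gap = 2% − 0.6% = 1.4 points.
The ratio doubles every 70/1.4 ≈ 50.00 years.
200/50.00 ≈ 4.00 doublings → ratio ≈ 2^4.00 ≈ 16.

16 times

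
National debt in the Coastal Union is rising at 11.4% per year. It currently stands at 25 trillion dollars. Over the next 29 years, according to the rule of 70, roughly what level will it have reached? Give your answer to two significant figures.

approximately 660 trillion dollars

Doubling time ≈ 70/11.4 = 6.14 years.
29 years is 29/6.14 ≈ 4.72 doublings, a factor of 2^4.72 ≈ 26.35.
25 × 26.35 ≈ 660 trillion dollars.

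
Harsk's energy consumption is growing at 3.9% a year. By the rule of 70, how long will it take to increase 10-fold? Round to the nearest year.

60 years

Doubling time ≈ 70/3.9 = 17.95 years.
10× is log₂ 10 ≈ 3.32 doublings, so ≈ 3.32 × 17.95 = 60 years.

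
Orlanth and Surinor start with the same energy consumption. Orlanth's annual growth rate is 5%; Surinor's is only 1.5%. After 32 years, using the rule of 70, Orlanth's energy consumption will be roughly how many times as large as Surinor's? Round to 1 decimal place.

Only the 3.5-point difference matters.
70/3.5 ≈ 20.00 years per doubling of the ratio; 32 years gives 1.60 doublings, so ≈ 3.0×.

approximately 3.0 times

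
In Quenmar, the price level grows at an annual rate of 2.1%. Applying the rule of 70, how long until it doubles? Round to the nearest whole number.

70/2.1 ≈ 33.33, so it doubles roughly every 33 years.

approximately 33 years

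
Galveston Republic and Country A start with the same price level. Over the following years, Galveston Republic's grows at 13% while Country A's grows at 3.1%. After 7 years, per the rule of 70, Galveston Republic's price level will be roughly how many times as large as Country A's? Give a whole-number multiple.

approximately 2 times

Rate gap = 13% − 3.1% = 9.9 points.
The ratio doubles every 70/9.9 ≈ 7.07 years.
7/7.07 ≈ 0.99 doublings → ratio ≈ 2^0.99 ≈ 2.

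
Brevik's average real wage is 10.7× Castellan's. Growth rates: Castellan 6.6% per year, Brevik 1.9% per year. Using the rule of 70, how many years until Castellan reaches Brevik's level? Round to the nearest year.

Castellan gains on Brevik at 6.6% − 1.9% = 4.7 points a year.
At that relative rate the gap halves every 70/4.7 ≈ 14.89 years.
A 10.7× gap takes log₂(10.7) ≈ 3.42 halvings to close: 3.42 × 14.89 ≈ 51 years.

around 51 years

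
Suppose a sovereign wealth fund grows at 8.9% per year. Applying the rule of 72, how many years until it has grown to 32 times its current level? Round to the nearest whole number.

One doubling takes 72/8.9 = 8.09 years.
Getting to 32× needs 5 doublings: 5 × 8.09 ≈ 40 years.

approximately 40 years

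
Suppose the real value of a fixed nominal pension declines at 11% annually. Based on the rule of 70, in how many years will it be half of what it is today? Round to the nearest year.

6 years

The rule works in reverse for decay: 70/11 ≈ 6.36 years to halve.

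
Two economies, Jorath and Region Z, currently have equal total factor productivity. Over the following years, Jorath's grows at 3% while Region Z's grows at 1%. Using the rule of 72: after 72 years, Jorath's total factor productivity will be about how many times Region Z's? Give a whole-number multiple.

Only the 2-point difference matters.
72/2 ≈ 36.00 years per doubling of the ratio; 72 years gives 2.00 doublings, so ≈ 4×.

roughly 4 times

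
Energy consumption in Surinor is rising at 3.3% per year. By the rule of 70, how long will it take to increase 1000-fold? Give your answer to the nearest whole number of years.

At 3.3% it doubles every 70/3.3 ≈ 21.21 years.
Reaching 1000× takes log₂(1000) ≈ 9.97 doublings.
9.97 × 21.21 ≈ 211 years.

211 years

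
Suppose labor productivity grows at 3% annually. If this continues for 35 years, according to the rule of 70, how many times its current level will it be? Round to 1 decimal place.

approximately 2.8 times

Doubles every ≈ 23.33 years (70/3).
35 years is 1.50 doublings; 2^1.50 ≈ 2.8×.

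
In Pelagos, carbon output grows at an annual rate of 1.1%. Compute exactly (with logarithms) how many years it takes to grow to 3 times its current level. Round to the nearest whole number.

t = ln(3) / ln(1 + 0.011) = 1.0986 / 0.010940 ≈ 100.42.
≈ 100 years.

100 years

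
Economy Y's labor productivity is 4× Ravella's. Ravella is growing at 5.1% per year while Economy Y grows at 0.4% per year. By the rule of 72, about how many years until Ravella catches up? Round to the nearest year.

The growth-rate gap is 5.1% − 0.4% = 4.7 percentage points.
So the ratio between them halves every 72/4.7 ≈ 15.32 years.
A 4× gap closes after 2 halvings: 2 × 15.32 ≈ 31 years.

approximately 31 years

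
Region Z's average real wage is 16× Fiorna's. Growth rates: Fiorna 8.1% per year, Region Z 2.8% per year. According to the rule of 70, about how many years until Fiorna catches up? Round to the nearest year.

≈ 53 years

What matters is the difference: 5.3 pp.
Rule of 70 on the gap: the ratio halves every 70/5.3 ≈ 13.21 years.
A 16× gap closes after 4 halvings: 4 × 13.21 ≈ 53 years.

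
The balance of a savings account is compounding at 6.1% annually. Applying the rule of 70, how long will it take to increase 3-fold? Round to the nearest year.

One doubling takes 70/6.1 = 11.48 years.
3× is log₂ 3 ≈ 1.58 doublings, so ≈ 1.58 × 11.48 = 18 years.

roughly 18 years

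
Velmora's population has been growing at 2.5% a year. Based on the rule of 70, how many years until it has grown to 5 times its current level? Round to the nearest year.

One doubling takes 70/2.5 = 28.00 years.
5× is log₂ 5 ≈ 2.32 doublings, so ≈ 2.32 × 28.00 = 65 years.

65 years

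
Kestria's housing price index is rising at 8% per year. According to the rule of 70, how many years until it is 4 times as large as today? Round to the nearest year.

around 18 years

Doubling time ≈ 70/8 = 8.75 years.
Getting to 4× needs 2 doublings: 2 × 8.75 ≈ 18 years.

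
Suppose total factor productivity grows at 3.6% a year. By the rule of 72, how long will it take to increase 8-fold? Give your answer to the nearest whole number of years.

Doubling time ≈ 72/3.6 = 20.00 years.
Getting to 8× needs 3 doublings: 3 × 20.00 ≈ 60 years.

roughly 60 years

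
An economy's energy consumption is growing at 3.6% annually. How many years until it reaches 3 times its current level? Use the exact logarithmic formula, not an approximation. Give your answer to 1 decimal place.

31.1 years

t = ln(3) / ln(1 + 0.036) = 1.0986 / 0.035367 ≈ 31.06.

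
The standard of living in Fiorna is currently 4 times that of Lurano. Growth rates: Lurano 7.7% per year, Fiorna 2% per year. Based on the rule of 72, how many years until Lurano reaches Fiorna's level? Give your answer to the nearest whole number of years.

about 25 years

Lurano gains on Fiorna at 7.7% − 2% = 5.7 points a year.
At that relative rate the gap halves every 72/5.7 ≈ 12.63 years.
A 4 times gap closes after 2 halvings: 2 × 12.63 ≈ 25 years.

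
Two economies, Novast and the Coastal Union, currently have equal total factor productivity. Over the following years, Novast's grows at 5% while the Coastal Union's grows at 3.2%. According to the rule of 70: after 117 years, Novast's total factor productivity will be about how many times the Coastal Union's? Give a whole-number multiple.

roughly 8 times

Only the 1.8-point difference matters.
70/1.8 ≈ 38.89 years per doubling of the ratio; 117 years gives 3.01 doublings, so ≈ 8×.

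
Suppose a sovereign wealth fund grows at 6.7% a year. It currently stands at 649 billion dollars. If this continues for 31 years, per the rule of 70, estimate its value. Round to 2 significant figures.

approximately 5100 billion dollars

It doubles every 70/6.7 ≈ 10.45 years, so 31 years is 2.97 doublings.
2^2.97 ≈ 7.84; 649 × 7.84 ≈ 5100 billion dollars.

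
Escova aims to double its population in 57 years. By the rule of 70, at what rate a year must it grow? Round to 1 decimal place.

70 / 57 ≈ 1.23, so about 1.2% a year.

around 1.2%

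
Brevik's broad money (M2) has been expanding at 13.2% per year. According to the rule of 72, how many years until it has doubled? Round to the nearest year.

Doubling time ≈ 72 / 13.2 = 5.45 years.

5 years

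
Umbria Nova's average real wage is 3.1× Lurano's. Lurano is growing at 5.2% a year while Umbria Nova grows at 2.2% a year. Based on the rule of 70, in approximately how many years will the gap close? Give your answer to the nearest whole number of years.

What matters is the difference: 3 pp.
Rule of 70 on the gap: the ratio halves every 70/3 ≈ 23.33 years.
A 3.1× gap takes log₂(3.1) ≈ 1.63 halvings to close: 1.63 × 23.33 ≈ 38 years.

approximately 38 years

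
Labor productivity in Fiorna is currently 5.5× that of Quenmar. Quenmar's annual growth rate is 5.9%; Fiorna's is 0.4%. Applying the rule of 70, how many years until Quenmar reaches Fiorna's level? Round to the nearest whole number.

31 years

The growth-rate gap is 5.9% − 0.4% = 5.5 percentage points.
So the ratio between them halves every 70/5.5 ≈ 12.73 years.
A 5.5× gap takes log₂(5.5) ≈ 2.46 halvings to close: 2.46 × 12.73 ≈ 31 years.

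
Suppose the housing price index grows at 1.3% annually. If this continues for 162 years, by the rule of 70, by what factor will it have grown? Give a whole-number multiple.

70/1.3 ≈ 53.85 years per doubling.
162 years fits 3 doublings: 2^3 = 8.

roughly 8 times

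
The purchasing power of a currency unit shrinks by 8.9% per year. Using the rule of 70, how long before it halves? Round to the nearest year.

Halving time ≈ 70 / 8.9 = 7.87 → 8 years.

approximately 8 years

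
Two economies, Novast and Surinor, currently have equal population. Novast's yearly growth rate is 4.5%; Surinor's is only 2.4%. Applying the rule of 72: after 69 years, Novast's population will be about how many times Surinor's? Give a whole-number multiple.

around 4 times

Rate gap = 4.5% − 2.4% = 2.1 points.
The ratio doubles every 72/2.1 ≈ 34.29 years.
69/34.29 ≈ 2.01 doublings → ratio ≈ 2^2.01 ≈ 4.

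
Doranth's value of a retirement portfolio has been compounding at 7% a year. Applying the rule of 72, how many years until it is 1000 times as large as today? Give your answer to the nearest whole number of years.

103 years

At 7% it doubles every 72/7 ≈ 10.29 years.
1000× is log₂ 1000 ≈ 9.97 doublings, so ≈ 9.97 × 10.29 = 103 years.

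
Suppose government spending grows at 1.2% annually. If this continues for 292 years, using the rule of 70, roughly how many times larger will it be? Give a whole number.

70/1.2 ≈ 58.33 years per doubling.
292 years fits 5 doublings: 2^5 = 32.

32 times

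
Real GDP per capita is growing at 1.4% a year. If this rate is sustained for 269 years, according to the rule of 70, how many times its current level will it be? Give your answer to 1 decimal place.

around 41.6 times

Doubling time ≈ 70/1.4 = 50.00 years.
269 years / 50.00 ≈ 5.38 doublings → factor 2^5.38 ≈ 41.6.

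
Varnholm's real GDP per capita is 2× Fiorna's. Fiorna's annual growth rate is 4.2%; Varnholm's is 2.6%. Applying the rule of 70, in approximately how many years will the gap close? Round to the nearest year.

Fiorna gains on Varnholm at 4.2% − 2.6% = 1.6 points a year.
At that relative rate the gap halves every 70/1.6 ≈ 43.75 years.
A 2× gap closes after 1 halving: 1 × 43.75 ≈ 44 years.

approximately 44 years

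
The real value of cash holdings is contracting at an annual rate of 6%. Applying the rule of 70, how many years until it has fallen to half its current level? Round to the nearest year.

≈ 12 years

Falling at 6%, it halves about every 70/6 = 11.67 years.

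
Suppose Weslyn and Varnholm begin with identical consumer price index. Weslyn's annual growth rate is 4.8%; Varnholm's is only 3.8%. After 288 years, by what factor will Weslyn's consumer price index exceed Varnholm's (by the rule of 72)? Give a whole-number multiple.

Only the 1-point difference matters.
72/1 ≈ 72.00 years per doubling of the ratio; 288 years gives 4.00 doublings, so ≈ 16×.

≈ 16 times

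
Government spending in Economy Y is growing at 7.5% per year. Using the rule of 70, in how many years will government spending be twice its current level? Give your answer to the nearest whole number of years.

about 9 years

At 7.5%, doubling takes about 70/7.5 = 9.33 years.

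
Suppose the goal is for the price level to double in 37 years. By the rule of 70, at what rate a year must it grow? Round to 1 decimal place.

approximately 1.9%

70 / 37 ≈ 1.89, so about 1.9% a year.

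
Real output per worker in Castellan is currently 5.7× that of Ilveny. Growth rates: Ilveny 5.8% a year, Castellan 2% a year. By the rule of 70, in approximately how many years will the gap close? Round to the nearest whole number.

Ilveny gains on Castellan at 5.8% − 2% = 3.8 points a year.
At that relative rate the gap halves every 70/3.8 ≈ 18.42 years.
A 5.7× gap takes log₂(5.7) ≈ 2.51 halvings to close: 2.51 × 18.42 ≈ 46 years.

≈ 46 years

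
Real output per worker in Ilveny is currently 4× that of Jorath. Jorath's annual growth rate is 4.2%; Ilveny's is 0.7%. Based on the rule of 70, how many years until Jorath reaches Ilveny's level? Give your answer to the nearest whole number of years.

What matters is the difference: 3.5 pp.
Rule of 70 on the gap: the ratio halves every 70/3.5 ≈ 20.00 years.
A 4× gap closes after 2 halvings: 2 × 20.00 ≈ 40 years.

40 years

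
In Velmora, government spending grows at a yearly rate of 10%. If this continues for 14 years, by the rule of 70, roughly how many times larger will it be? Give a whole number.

around 4 times

Doubling time ≈ 70/10 = 7.00 years.
14/7.00 ≈ 2 doublings, so about 2^2 = 4×.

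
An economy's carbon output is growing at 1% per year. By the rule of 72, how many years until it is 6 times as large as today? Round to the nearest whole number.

186 years

One doubling takes 72/1 = 72.00 years.
6× is log₂ 6 ≈ 2.58 doublings, so ≈ 2.58 × 72.00 = 186 years.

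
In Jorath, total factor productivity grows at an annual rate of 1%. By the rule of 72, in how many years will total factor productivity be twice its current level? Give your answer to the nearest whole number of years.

At 1%, doubling takes about 72/1 = 72.00 years.

approximately 72 years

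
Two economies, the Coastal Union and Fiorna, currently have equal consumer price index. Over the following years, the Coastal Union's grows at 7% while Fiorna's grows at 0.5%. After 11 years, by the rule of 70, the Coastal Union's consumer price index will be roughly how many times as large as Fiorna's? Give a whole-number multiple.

2 times

Only the 6.5-point difference matters.
70/6.5 ≈ 10.77 years per doubling of the ratio; 11 years gives 1.02 doublings, so ≈ 2×.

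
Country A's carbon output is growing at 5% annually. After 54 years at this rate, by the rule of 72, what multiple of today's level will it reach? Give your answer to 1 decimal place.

Doubling time ≈ 72/5 = 14.40 years.
54 years / 14.40 ≈ 3.75 doublings → factor 2^3.75 ≈ 13.5.

approximately 13.5 times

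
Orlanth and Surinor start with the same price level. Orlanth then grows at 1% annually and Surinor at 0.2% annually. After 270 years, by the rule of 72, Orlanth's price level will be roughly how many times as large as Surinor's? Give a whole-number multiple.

Rate gap = 1% − 0.2% = 0.8 points.
The ratio doubles every 72/0.8 ≈ 90.00 years.
270/90.00 ≈ 3.00 doublings → ratio ≈ 2^3.00 ≈ 8.

around 8 times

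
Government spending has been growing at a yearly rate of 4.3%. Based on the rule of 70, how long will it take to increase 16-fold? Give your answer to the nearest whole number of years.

65 years

Doubling time ≈ 70/4.3 = 16.28 years.
16 = 2^4, so 4 doublings → 65 years.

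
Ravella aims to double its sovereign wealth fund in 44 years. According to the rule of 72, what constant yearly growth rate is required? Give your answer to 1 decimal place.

about 1.6%

72 / 44 ≈ 1.64, so about 1.6% per year.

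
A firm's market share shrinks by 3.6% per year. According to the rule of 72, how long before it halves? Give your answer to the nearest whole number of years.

approximately 20 years

The rule works in reverse for decay: 72/3.6 ≈ 20.00 years to halve.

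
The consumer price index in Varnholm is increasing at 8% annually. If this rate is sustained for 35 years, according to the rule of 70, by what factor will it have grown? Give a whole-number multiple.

At 8% one doubling takes ≈ 8.75 years; 35 years is 4 of them, so ×16.

around 16 times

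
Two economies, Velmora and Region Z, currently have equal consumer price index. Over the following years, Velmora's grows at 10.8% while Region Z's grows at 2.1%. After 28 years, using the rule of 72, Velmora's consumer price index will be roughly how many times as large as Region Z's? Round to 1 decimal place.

Rate gap = 10.8% − 2.1% = 8.7 points.
The ratio doubles every 72/8.7 ≈ 8.28 years.
28/8.28 ≈ 3.38 doublings → ratio ≈ 2^3.38 ≈ 10.4.

≈ 10.4 times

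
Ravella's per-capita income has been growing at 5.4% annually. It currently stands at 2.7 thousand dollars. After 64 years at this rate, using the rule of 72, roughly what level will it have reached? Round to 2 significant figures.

It doubles every 72/5.4 ≈ 13.33 years, so 64 years is 4.80 doublings.
2^4.80 ≈ 27.86; 2.7 × 27.86 ≈ 75 thousand dollars.

75 thousand dollars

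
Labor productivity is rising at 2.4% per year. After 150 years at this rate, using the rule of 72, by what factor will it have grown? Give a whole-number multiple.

approximately 32 times

Doubling time ≈ 72/2.4 = 30.00 years.
150/30.00 ≈ 5 doublings, so about 2^5 = 32×.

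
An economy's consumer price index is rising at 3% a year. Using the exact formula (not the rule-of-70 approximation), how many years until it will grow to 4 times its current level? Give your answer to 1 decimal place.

t = ln(4) / ln(1 + 0.03) = 1.3863 / 0.029559 ≈ 46.90.

46.9 years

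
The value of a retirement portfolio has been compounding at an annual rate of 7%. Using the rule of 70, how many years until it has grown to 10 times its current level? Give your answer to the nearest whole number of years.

Doubling time ≈ 70/7 = 10.00 years.
10× is log₂ 10 ≈ 3.32 doublings, so ≈ 3.32 × 10.00 = 33 years.

≈ 33 years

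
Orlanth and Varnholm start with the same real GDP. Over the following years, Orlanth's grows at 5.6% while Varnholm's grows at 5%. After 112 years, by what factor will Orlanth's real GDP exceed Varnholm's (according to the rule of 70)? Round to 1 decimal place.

roughly 1.9 times

Rate gap = 5.6% − 5% = 0.6 points.
The ratio doubles every 70/0.6 ≈ 116.67 years.
112/116.67 ≈ 0.96 doublings → ratio ≈ 2^0.96 ≈ 1.9.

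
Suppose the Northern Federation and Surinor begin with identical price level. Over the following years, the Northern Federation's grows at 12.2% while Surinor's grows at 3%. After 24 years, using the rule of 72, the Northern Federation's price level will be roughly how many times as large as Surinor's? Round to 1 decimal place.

about 8.4 times

Only the 9.2-point difference matters.
72/9.2 ≈ 7.83 years per doubling of the ratio; 24 years gives 3.07 doublings, so ≈ 8.4×.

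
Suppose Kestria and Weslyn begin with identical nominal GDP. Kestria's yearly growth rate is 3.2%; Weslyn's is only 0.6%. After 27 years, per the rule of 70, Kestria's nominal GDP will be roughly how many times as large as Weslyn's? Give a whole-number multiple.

about 2 times

Rate gap = 3.2% − 0.6% = 2.6 points.
The ratio doubles every 70/2.6 ≈ 26.92 years.
27/26.92 ≈ 1.00 doublings → ratio ≈ 2^1.00 ≈ 2.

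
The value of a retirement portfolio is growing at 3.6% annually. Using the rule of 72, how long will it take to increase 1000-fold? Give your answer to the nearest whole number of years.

At 3.6% it doubles every 72/3.6 ≈ 20.00 years.
1000× is log₂ 1000 ≈ 9.97 doublings, so ≈ 9.97 × 20.00 = 199 years.

roughly 199 years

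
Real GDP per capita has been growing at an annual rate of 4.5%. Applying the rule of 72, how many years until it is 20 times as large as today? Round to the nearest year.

69 years

At 4.5% it doubles every 72/4.5 ≈ 16.00 years.
20× is log₂ 20 ≈ 4.32 doublings, so ≈ 4.32 × 16.00 = 69 years.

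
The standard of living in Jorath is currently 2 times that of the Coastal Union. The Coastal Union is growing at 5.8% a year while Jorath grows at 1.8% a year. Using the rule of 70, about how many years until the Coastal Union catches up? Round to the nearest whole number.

the Coastal Union gains on Jorath at 5.8% − 1.8% = 4 points a year.
At that relative rate the gap halves every 70/4 ≈ 17.50 years.
A 2 times gap closes after 1 halving: 1 × 17.50 ≈ 18 years.

approximately 18 years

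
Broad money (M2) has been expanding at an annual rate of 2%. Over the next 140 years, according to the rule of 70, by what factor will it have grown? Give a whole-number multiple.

Doubling time ≈ 70/2 = 35.00 years.
140/35.00 ≈ 4 doublings, so about 2^4 = 16×.

16 times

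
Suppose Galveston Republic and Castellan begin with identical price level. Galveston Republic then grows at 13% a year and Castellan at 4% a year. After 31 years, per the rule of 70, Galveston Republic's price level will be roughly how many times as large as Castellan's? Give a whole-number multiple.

16 times

Rate gap = 13% − 4% = 9 points.
The ratio doubles every 70/9 ≈ 7.78 years.
31/7.78 ≈ 3.98 doublings → ratio ≈ 2^3.98 ≈ 16.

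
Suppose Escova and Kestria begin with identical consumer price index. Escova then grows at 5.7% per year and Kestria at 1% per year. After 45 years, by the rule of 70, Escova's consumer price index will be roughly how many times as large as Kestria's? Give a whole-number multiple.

about 8 times

Escova pulls ahead at 4.7 pp per year, so the ratio doubles every 70/4.7 ≈ 14.89 years.
In 45 years that's 3.02 doublings: 2^3.02 ≈ 8.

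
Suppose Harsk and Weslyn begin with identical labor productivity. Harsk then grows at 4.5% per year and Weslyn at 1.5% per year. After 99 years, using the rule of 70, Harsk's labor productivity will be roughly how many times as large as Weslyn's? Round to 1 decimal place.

≈ 18.9 times

Rate gap = 4.5% − 1.5% = 3 points.
The ratio doubles every 70/3 ≈ 23.33 years.
99/23.33 ≈ 4.24 doublings → ratio ≈ 2^4.24 ≈ 18.9.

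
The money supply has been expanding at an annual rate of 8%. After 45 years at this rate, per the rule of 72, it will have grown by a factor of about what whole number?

32 times

Doubling time ≈ 72/8 = 9.00 years.
45/9.00 ≈ 5 doublings, so about 2^5 = 32×.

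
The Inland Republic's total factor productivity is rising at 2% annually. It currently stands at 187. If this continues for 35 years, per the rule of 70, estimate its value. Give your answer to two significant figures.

It doubles every 70/2 ≈ 35.00 years, so 35 years is 1.00 doublings.
2^1.00 ≈ 2.00; 187 × 2.00 ≈ 370.

approximately 370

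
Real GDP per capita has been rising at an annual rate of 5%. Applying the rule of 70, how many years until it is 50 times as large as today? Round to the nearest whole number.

79 years

Doubling time ≈ 70/5 = 14.00 years.
Reaching 50× takes log₂(50) ≈ 5.64 doublings.
5.64 × 14.00 ≈ 79 years.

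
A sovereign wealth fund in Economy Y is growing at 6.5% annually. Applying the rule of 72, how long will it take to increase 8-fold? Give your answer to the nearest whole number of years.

≈ 33 years

At 6.5% it doubles every 72/6.5 ≈ 11.08 years.
8 = 2^3, so 3 doublings → 33 years.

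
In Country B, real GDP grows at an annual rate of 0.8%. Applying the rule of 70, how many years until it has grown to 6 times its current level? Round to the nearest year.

≈ 226 years

At 0.8% it doubles every 70/0.8 ≈ 87.50 years.
Reaching 6× takes log₂(6) ≈ 2.58 doublings.
2.58 × 87.50 ≈ 226 years.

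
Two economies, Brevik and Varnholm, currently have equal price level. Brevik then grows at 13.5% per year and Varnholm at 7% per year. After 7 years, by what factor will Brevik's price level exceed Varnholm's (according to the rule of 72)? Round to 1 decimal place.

Rate gap = 13.5% − 7% = 6.5 points.
The ratio doubles every 72/6.5 ≈ 11.08 years.
7/11.08 ≈ 0.63 doublings → ratio ≈ 2^0.63 ≈ 1.5.

about 1.5 times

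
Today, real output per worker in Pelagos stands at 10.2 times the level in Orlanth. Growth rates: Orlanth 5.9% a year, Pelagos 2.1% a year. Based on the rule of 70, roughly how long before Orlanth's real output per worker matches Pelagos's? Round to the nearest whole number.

The growth-rate gap is 5.9% − 2.1% = 3.8 percentage points.
So the ratio between them halves every 70/3.8 ≈ 18.42 years.
A 10.2 times gap takes log₂(10.2) ≈ 3.35 halvings to close: 3.35 × 18.42 ≈ 62 years.

about 62 years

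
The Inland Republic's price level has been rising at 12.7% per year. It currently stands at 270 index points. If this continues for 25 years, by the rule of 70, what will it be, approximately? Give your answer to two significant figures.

approximately 6300 index points

Doubling time ≈ 70/12.7 = 5.51 years.
25 years is 25/5.51 ≈ 4.54 doublings, a factor of 2^4.54 ≈ 23.26.
270 × 23.26 ≈ 6300 index points.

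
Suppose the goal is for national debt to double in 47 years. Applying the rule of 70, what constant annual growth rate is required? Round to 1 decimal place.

70 / 47 ≈ 1.49, so about 1.5% a year.

1.5%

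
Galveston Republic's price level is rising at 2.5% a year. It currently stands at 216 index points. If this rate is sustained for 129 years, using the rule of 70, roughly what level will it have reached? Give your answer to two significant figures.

approximately 5300 index points

Doubling time ≈ 70/2.5 = 28.00 years.
129 years is 129/28.00 ≈ 4.61 doublings, a factor of 2^4.61 ≈ 24.42.
216 × 24.42 ≈ 5300 index points.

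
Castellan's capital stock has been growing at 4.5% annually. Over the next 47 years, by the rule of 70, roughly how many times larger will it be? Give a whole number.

At 4.5% one doubling takes ≈ 15.56 years; 47 years is 3 of them, so ×8.

about 8 times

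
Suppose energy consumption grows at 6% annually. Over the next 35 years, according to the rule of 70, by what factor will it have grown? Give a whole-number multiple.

Doubling time ≈ 70/6 = 11.67 years.
35/11.67 ≈ 3 doublings, so about 2^3 = 8×.

8 times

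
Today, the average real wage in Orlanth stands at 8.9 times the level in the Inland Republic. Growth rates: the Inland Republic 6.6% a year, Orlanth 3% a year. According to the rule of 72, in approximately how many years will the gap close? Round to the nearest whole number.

about 63 years

The growth-rate gap is 6.6% − 3% = 3.6 percentage points.
So the ratio between them halves every 72/3.6 ≈ 20.00 years.
An 8.9 times gap takes log₂(8.9) ≈ 3.15 halvings to close: 3.15 × 20.00 ≈ 63 years.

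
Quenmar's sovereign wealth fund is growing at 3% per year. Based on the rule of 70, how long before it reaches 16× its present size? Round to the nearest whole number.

Doubling time ≈ 70/3 = 23.33 years.
16 = 2^4, so 4 doublings → 93 years.

about 93 years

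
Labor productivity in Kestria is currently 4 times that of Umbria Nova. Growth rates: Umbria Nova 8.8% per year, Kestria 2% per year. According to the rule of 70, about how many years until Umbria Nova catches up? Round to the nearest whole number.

21 years

The growth-rate gap is 8.8% − 2% = 6.8 percentage points.
So the ratio between them halves every 70/6.8 ≈ 10.29 years.
A 4 times gap closes after 2 halvings: 2 × 10.29 ≈ 21 years.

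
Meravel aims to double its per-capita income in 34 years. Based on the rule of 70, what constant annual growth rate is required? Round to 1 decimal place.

roughly 2.1%

70 / 34 ≈ 2.06, so about 2.1% annually.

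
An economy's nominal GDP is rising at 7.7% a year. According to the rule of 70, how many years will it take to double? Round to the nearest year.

9 years

70/7.7 ≈ 9.09, so it doubles roughly every 9 years.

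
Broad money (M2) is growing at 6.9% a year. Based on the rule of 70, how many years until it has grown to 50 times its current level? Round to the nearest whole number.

≈ 57 years

Doubling time ≈ 70/6.9 = 10.14 years.
Reaching 50× takes log₂(50) ≈ 5.64 doublings.
5.64 × 10.14 ≈ 57 years.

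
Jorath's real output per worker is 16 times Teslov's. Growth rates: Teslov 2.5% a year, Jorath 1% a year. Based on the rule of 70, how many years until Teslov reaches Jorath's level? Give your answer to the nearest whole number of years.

roughly 187 years

What matters is the difference: 1.5 pp.
Rule of 70 on the gap: the ratio halves every 70/1.5 ≈ 46.67 years.
A 16 times gap closes after 4 halvings: 4 × 46.67 ≈ 187 years.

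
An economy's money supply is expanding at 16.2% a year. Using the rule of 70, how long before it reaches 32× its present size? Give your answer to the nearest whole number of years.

≈ 22 years

At 16.2% it doubles every 70/16.2 ≈ 4.32 years.
32 = 2^5, so 5 doublings → 22 years.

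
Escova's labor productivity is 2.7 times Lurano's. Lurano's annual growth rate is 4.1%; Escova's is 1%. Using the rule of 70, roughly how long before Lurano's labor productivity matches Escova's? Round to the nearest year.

32 years

What matters is the difference: 3.1 pp.
Rule of 70 on the gap: the ratio halves every 70/3.1 ≈ 22.58 years.
A 2.7 times gap takes log₂(2.7) ≈ 1.43 halvings to close: 1.43 × 22.58 ≈ 32 years.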